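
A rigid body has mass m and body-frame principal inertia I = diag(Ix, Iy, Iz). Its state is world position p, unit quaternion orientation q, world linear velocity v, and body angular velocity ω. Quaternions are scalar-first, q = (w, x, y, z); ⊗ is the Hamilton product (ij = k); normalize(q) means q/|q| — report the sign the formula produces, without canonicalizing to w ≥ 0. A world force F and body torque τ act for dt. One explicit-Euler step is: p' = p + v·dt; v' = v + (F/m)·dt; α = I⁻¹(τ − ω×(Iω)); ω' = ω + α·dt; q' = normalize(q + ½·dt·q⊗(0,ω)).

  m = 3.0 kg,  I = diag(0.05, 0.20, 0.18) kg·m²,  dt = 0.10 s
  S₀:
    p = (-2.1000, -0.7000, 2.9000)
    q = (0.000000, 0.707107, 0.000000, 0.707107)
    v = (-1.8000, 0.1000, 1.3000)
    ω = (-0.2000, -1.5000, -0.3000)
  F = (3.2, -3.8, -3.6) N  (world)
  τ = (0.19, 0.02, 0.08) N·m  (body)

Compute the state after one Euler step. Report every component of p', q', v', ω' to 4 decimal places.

p' = (-2.2800, -0.6900, 3.0300)
q' = (0.0176, 0.7579, 0.0035, 0.6521)
v' = (-1.6933, -0.0267, 1.1800)
ω' = (0.1980, -1.4861, -0.2806)

linear accel F/m = (1.0667, -1.2667, -1.2000)
p' = p + v·dt = (-2.2800, -0.6900, 3.0300)
v + (F/m)dt = (-1.6933, -0.0267, 1.1800)
angular accel α = (3.9800, 0.1390, 0.1944)
ω + α·dt = (0.1980, -1.4861, -0.2806)
q⊗(0,ω) = (0.3535535, 1.0606605, 0.0707107, -1.0606605)
updated quaternion q' = (0.0176, 0.7579, 0.0035, 0.6521)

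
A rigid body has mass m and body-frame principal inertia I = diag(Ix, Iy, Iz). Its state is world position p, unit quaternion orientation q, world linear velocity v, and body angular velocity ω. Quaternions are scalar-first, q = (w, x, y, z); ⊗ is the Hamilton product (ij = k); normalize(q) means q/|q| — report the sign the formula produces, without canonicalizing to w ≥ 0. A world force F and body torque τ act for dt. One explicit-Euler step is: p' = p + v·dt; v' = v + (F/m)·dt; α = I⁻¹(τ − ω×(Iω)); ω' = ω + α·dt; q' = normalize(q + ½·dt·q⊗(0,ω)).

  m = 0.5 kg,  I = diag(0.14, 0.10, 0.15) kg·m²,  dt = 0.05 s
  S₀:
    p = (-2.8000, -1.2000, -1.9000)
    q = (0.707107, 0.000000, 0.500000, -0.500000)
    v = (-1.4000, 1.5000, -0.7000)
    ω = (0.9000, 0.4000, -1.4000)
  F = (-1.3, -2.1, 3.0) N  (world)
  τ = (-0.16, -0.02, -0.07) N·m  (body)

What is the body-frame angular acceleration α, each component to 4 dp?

gyro term ω×Iω = (-0.0280, 0.0126, -0.0144)
(τ − ω×Iω)/I = (-0.9429, -0.3260, -0.3707)

α = (-0.9429, -0.3260, -0.3707)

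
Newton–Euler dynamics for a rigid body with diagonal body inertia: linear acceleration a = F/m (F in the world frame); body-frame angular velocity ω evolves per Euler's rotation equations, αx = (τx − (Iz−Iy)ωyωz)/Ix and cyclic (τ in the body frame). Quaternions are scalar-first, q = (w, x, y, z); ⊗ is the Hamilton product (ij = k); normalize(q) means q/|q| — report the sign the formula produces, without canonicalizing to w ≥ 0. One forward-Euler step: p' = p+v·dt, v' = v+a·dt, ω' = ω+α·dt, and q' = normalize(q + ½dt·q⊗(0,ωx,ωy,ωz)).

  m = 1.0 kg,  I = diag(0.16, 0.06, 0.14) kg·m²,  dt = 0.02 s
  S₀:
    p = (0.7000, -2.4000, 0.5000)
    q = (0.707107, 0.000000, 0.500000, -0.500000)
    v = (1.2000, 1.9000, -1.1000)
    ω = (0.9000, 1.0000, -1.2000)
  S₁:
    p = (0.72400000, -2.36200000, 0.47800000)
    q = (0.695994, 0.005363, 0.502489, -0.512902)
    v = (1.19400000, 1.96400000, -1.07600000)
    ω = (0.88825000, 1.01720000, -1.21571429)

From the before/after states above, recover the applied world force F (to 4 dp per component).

F = (-0.3000, 3.2000, 1.2000)

velocity change Δv = (-0.00600000, 0.06400000, 0.02400000)
m·(v₁−v₀)/dt = (-0.3000, 3.2000, 1.2000)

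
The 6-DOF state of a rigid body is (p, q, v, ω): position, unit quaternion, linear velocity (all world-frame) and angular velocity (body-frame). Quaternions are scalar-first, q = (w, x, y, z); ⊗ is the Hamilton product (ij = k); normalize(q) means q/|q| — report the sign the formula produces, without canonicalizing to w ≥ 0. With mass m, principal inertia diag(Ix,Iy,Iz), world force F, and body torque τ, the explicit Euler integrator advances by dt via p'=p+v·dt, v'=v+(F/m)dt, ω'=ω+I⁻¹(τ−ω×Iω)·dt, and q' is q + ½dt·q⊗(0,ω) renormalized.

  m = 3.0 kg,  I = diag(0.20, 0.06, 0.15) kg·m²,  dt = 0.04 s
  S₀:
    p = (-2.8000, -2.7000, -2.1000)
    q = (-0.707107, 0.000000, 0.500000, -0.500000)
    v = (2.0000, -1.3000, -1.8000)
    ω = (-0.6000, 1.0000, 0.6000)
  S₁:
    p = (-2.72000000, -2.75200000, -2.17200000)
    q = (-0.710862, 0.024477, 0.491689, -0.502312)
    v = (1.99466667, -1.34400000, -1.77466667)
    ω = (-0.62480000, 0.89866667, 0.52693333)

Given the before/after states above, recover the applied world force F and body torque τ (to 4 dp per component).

ω₁ − ω₀ = (-0.02480000, -0.10133333, -0.07306667)
τ = I·(Δω/dt) + ω₀×(Iω₀) = (-0.0700, -0.1700, -0.1900)
v₁ − v₀ = (-0.00533333, -0.04400000, 0.02533333)
applied force F = (-0.4000, -3.3000, 1.9000)

F = (-0.4000, -3.3000, 1.9000)
τ = (-0.0700, -0.1700, -0.1900)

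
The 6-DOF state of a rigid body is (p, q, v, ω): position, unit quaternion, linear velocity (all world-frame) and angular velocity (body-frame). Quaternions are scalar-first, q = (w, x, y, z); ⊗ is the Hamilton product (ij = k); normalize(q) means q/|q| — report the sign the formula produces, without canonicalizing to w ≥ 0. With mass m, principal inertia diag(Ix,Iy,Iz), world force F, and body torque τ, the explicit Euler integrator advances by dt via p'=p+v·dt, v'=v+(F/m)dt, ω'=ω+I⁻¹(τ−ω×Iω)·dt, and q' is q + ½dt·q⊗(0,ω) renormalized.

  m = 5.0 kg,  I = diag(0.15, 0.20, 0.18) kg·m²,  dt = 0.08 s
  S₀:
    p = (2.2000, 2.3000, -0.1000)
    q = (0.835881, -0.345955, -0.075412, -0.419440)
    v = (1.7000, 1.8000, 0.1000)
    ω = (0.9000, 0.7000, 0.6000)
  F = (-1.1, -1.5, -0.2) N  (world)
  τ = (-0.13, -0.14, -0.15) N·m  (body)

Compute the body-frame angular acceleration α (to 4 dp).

α = (-0.8107, -0.6190, -1.0083)

precession coupling ω×(Iω) = (-0.0084, -0.0162, 0.0315)
(τ − ω×Iω)/I = (-0.8107, -0.6190, -1.0083)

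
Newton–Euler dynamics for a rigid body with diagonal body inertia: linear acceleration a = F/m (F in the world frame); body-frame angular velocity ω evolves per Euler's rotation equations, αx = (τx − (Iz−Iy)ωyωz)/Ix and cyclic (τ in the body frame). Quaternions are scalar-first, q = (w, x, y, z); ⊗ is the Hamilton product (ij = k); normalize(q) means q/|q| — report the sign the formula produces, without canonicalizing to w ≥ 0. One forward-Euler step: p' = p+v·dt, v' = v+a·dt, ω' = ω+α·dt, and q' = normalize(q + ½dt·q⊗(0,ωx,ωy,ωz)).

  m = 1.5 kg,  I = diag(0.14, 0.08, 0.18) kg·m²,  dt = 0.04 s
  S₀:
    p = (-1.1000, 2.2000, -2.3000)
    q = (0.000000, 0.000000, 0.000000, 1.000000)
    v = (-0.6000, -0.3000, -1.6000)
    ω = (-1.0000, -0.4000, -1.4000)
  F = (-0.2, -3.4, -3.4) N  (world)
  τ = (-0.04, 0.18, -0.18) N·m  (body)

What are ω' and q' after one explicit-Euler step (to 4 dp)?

ω' = (-1.0274, -0.2820, -1.4347)
q' = (0.0280, 0.0080, -0.0200, 0.9994)

precession coupling ω×(Iω) = (0.0560, -0.0560, -0.0240)
(τ − ω×Iω)/I = (-0.6857, 2.9500, -0.8667)
ω + α·dt = (-1.0274, -0.2820, -1.4347)
Hamilton product q⊗(0,ω) = (1.4000000, 0.4000000, -1.0000000, 0.0000000)
q' = normalize(q + ½dt·q⊗(0,ω)) = (0.0280, 0.0080, -0.0200, 0.9994)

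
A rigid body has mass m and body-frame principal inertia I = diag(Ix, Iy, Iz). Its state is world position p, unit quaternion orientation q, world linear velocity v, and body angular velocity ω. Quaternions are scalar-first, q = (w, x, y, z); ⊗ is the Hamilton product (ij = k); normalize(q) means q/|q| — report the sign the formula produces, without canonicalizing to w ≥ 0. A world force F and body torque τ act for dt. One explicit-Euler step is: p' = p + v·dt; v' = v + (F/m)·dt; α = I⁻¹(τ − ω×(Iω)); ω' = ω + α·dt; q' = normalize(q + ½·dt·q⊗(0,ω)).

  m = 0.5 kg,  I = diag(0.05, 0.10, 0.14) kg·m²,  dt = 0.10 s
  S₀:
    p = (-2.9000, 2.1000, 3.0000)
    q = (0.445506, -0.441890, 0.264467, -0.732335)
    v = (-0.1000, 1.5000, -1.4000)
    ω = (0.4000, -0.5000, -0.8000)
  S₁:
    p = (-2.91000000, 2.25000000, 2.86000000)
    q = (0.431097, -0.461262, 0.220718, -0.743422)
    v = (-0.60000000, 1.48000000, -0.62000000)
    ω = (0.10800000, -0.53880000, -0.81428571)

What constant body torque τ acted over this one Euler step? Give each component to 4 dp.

rate change Δω = (-0.29200000, -0.03880000, -0.01428571)
applied torque τ = (-0.1300, -0.0100, -0.0300)

τ = (-0.1300, -0.0100, -0.0300)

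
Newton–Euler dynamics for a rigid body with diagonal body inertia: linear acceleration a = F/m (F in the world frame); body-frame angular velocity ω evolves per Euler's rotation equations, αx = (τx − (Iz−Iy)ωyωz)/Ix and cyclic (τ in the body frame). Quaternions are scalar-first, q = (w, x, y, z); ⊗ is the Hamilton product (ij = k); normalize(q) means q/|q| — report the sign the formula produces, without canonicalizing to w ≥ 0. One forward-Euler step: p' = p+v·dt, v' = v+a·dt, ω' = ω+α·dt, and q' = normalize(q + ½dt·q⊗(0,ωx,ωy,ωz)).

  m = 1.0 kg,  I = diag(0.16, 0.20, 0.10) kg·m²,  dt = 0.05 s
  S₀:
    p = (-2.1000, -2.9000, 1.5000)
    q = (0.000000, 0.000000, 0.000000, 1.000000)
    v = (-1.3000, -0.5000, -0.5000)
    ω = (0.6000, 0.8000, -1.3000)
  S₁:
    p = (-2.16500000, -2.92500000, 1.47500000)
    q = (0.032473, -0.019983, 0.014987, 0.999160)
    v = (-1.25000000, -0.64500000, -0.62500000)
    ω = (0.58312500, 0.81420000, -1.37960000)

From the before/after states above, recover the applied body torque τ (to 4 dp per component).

τ = (0.0500, 0.0100, -0.1400)

Δω = ω₁−ω₀ = (-0.01687500, 0.01420000, -0.07960000)
τ = I·(Δω/dt) + ω₀×(Iω₀) = (0.0500, 0.0100, -0.1400)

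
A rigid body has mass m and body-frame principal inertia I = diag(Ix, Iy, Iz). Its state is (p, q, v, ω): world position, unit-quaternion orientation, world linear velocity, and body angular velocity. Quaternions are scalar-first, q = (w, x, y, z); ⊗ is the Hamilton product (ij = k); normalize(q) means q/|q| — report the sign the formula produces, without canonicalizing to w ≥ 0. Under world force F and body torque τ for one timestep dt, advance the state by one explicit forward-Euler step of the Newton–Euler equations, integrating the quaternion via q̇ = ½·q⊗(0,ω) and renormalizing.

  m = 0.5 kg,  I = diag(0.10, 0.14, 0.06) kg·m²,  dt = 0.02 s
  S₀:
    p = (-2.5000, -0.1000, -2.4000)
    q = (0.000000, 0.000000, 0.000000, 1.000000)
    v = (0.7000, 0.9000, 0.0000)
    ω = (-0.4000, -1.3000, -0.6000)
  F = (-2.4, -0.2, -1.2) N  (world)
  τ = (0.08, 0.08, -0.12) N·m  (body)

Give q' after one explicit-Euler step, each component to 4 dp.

Hamilton product q⊗(0,ω) = (0.6000000, 1.3000000, -0.4000000, 0.0000000)
updated quaternion q' = (0.0060, 0.0130, -0.0040, 0.9999)

q' = (0.0060, 0.0130, -0.0040, 0.9999)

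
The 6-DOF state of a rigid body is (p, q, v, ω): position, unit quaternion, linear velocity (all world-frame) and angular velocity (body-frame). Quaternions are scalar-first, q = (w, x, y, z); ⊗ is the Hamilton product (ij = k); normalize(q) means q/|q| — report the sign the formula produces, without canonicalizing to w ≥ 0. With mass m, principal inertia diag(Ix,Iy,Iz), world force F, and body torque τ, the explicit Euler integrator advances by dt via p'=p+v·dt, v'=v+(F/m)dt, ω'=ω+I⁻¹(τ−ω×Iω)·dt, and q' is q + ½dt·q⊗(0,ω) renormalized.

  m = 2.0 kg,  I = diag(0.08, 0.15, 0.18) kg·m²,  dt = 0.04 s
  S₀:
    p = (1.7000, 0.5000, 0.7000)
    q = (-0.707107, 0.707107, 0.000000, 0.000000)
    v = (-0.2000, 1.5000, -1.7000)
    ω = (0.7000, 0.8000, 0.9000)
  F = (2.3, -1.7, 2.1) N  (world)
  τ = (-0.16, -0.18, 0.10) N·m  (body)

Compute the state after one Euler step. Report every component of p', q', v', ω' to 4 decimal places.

a = (1.1500, -0.8500, 1.0500)
p' = p + v·dt = (1.6920, 0.5600, 0.6320)
v' = v + a·dt = (-0.1540, 1.4660, -1.6580)
ω×(Iω) gyroscopic = (0.0216, -0.0630, 0.0392)
(τ − ω×Iω)/I = (-2.2700, -0.7800, 0.3378)
new body rate ω' = (0.6092, 0.7688, 0.9135)
2q̇ = q⊗(0,ω) = (-0.4949749, -0.4949749, -1.2020819, -0.0707107)
updated quaternion q' = (-0.7167, 0.6969, -0.0240, -0.0014)

p' = (1.6920, 0.5600, 0.6320)
q' = (-0.7167, 0.6969, -0.0240, -0.0014)
v' = (-0.1540, 1.4660, -1.6580)
ω' = (0.6092, 0.7688, 0.9135)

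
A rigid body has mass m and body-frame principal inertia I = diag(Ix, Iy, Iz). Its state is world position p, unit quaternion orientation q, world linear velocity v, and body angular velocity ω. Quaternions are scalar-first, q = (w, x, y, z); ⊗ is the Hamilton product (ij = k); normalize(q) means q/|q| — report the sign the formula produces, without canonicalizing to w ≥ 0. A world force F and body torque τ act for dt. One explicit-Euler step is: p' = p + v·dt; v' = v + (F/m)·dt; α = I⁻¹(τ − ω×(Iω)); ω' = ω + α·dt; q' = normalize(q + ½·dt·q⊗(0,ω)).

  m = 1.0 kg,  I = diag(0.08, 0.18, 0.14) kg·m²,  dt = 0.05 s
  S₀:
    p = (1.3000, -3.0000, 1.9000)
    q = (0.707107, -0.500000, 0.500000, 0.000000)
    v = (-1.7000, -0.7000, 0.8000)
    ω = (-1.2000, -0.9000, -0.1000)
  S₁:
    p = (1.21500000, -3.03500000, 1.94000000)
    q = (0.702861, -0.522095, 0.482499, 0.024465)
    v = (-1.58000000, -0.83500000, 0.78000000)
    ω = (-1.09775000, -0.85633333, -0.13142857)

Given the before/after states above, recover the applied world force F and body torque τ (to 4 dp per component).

Δω = ω₁−ω₀ = (0.10225000, 0.04366667, -0.03142857)
precession coupling = (-0.0036, -0.0072, 0.1080)
I·α + gyro = (0.1600, 0.1500, 0.0200)
velocity change Δv = (0.12000000, -0.13500000, -0.02000000)
F = m·Δv/dt = (2.4000, -2.7000, -0.4000)

F = (2.4000, -2.7000, -0.4000)
τ = (0.1600, 0.1500, 0.0200)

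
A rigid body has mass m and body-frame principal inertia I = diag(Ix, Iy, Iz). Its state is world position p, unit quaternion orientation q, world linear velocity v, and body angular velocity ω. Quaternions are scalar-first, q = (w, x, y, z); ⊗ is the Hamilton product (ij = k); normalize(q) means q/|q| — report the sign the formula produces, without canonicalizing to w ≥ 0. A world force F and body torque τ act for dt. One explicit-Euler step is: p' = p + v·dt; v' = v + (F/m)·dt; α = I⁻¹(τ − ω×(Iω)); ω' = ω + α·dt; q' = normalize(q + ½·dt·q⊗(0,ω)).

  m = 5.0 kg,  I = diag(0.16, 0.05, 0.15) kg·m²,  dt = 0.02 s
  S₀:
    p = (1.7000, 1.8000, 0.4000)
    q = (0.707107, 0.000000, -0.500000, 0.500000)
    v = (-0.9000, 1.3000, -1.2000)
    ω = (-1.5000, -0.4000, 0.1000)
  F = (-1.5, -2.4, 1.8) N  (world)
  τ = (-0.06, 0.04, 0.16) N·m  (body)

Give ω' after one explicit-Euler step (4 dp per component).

gyro term ω×Iω = (-0.0040, -0.0015, -0.0660)
(τ − ω×Iω)/I = (-0.3500, 0.8300, 1.5067)
ω + α·dt = (-1.5070, -0.3834, 0.1301)

ω' = (-1.5070, -0.3834, 0.1301)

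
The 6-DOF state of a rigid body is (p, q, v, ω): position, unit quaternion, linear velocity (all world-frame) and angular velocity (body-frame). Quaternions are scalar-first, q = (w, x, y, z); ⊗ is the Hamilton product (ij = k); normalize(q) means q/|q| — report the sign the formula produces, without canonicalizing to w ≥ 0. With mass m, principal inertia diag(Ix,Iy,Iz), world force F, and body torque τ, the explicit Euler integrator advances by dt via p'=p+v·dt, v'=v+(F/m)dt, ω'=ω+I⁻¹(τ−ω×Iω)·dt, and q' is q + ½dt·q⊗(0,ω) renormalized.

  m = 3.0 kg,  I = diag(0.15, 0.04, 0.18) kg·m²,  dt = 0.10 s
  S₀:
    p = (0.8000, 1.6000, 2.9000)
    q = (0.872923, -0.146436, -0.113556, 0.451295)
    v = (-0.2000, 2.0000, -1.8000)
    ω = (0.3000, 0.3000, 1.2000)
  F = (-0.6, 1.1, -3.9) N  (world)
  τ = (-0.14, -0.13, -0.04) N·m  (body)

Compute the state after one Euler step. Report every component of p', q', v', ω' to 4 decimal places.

p' = (0.7800, 1.8000, 2.7200)
q' = (0.8480, -0.1466, -0.0847, 0.5022)
v' = (-0.2200, 2.0367, -1.9300)
ω' = (0.1731, 0.0020, 1.1833)

ω×(Iω) gyroscopic = (0.0504, -0.0108, -0.0099)
(τ − ω×Iω)/I = (-1.2693, -2.9800, -0.1672)
new body rate ω' = (0.1731, 0.0020, 1.1833)
q⊗(0,ω) = (-0.4635564, -0.0097788, 0.5729886, 1.0376436)
q + ½dt·q⊗(0,ω), renormalized = (0.8480, -0.1466, -0.0847, 0.5022)
a = (-0.2000, 0.3667, -1.3000)
new position p' = (0.7800, 1.8000, 2.7200)
new velocity v' = (-0.2200, 2.0367, -1.9300)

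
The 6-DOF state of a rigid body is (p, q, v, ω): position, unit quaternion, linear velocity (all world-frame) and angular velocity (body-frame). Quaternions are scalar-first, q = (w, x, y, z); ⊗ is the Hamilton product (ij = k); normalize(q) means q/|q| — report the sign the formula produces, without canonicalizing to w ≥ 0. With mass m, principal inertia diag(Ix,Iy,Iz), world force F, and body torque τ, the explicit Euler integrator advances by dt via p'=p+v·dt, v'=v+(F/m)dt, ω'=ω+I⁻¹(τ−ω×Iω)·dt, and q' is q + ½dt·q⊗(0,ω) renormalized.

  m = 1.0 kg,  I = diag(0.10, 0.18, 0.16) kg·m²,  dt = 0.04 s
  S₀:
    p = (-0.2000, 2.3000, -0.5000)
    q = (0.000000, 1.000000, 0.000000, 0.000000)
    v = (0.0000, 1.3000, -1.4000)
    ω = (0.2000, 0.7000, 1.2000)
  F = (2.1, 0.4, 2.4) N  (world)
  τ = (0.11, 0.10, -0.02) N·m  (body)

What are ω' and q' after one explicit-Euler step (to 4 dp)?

ω' = (0.2507, 0.7254, 1.1922)
q' = (-0.0040, 0.9996, -0.0240, 0.0140)

(τ − ω×Iω)/I = (1.2680, 0.6356, -0.1950)
ω' = ω + α·dt = (0.2507, 0.7254, 1.1922)
Hamilton product q⊗(0,ω) = (-0.2000000, 0.0000000, -1.2000000, 0.7000000)
q + ½dt·q⊗(0,ω), renormalized = (-0.0040, 0.9996, -0.0240, 0.0140)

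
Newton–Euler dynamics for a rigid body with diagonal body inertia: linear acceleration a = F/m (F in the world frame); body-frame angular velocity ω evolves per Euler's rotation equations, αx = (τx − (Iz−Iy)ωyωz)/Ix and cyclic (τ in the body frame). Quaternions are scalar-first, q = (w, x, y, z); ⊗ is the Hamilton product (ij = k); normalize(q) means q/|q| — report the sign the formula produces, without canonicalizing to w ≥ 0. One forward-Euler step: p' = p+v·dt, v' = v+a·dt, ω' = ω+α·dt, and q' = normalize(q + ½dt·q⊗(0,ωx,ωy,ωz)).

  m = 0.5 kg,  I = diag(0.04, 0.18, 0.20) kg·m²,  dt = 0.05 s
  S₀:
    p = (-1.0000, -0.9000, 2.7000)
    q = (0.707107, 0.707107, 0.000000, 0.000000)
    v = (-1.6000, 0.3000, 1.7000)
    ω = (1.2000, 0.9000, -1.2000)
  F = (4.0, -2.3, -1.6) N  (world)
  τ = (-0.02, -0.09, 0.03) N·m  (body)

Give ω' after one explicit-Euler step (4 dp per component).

(τ − ω×Iω)/I = (0.0400, -1.7800, -0.6060)
new body rate ω' = (1.2020, 0.8110, -1.2303)

ω' = (1.2020, 0.8110, -1.2303)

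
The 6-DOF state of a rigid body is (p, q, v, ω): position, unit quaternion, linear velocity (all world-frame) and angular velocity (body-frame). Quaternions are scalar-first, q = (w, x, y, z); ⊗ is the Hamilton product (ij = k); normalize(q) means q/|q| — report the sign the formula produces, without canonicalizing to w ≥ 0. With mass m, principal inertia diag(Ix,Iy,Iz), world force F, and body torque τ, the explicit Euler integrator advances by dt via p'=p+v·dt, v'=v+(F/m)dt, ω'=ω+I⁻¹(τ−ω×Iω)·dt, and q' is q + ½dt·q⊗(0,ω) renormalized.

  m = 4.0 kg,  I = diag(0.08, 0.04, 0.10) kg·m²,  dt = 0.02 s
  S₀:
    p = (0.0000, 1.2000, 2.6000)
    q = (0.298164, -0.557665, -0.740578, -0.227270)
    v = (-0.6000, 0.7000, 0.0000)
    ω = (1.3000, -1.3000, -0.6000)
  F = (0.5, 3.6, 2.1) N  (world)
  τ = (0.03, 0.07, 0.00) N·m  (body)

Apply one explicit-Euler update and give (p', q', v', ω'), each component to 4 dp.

p + v·dt = (-0.0120, 1.2140, 2.6000)
new velocity v' = (-0.5975, 0.7180, 0.0105)
gyro term ω×Iω = (0.0468, 0.0156, 0.0676)
angular accel α = (-0.2100, 1.3600, -0.6760)
ω' = ω + α·dt = (1.2958, -1.2728, -0.6135)
q⊗(0,ω) = (-0.3741489, 0.5365090, -1.0176632, 1.5088175)
q' = normalize(q + ½dt·q⊗(0,ω)) = (0.2944, -0.5522, -0.7506, -0.2121)

p' = (-0.0120, 1.2140, 2.6000)
q' = (0.2944, -0.5522, -0.7506, -0.2121)
v' = (-0.5975, 0.7180, 0.0105)
ω' = (1.2958, -1.2728, -0.6135)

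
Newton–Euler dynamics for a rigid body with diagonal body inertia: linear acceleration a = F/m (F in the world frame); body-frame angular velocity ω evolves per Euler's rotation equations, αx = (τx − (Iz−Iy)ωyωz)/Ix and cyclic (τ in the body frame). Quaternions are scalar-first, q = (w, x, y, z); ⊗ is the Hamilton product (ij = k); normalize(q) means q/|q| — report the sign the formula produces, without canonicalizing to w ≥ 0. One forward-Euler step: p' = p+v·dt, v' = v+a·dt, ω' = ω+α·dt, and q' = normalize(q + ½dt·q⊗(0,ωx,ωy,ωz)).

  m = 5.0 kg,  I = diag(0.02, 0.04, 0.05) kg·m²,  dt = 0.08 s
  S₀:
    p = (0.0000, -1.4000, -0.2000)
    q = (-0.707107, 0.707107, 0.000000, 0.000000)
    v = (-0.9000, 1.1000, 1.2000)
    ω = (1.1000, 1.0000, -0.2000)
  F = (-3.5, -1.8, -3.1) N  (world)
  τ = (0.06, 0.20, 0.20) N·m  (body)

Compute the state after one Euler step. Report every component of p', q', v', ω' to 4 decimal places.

gyro term ω×Iω = (-0.0020, 0.0066, 0.0220)
α = I⁻¹(τ − ω×Iω) = (3.1000, 4.8350, 3.5600)
ω + α·dt = (1.3480, 1.3868, 0.0848)
Hamilton product q⊗(0,ω) = (-0.7778177, -0.7778177, -0.5656856, 0.8485284)
q + ½dt·q⊗(0,ω), renormalized = (-0.7369, 0.6748, -0.0226, 0.0339)
new position p' = (-0.0720, -1.3120, -0.1040)
new velocity v' = (-0.9560, 1.0712, 1.1504)

p' = (-0.0720, -1.3120, -0.1040)
q' = (-0.7369, 0.6748, -0.0226, 0.0339)
v' = (-0.9560, 1.0712, 1.1504)
ω' = (1.3480, 1.3868, 0.0848)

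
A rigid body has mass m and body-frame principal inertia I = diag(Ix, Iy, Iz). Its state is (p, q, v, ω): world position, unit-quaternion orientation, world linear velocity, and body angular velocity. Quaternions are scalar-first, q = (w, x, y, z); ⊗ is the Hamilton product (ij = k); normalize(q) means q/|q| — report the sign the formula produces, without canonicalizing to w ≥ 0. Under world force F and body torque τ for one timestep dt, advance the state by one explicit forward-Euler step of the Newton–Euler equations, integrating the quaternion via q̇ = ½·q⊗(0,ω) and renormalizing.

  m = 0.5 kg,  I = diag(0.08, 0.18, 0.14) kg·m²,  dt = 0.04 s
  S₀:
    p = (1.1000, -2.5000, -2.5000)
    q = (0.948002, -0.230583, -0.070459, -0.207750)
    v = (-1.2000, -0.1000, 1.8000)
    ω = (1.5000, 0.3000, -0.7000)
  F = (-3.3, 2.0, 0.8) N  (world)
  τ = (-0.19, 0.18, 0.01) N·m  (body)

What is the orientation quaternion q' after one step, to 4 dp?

Hamilton product q⊗(0,ω) = (0.2215872, 1.5336493, -0.1886325, -0.6270878)
q' = normalize(q + ½dt·q⊗(0,ω)) = (0.9519, -0.1998, -0.0742, -0.2202)

q' = (0.9519, -0.1998, -0.0742, -0.2202)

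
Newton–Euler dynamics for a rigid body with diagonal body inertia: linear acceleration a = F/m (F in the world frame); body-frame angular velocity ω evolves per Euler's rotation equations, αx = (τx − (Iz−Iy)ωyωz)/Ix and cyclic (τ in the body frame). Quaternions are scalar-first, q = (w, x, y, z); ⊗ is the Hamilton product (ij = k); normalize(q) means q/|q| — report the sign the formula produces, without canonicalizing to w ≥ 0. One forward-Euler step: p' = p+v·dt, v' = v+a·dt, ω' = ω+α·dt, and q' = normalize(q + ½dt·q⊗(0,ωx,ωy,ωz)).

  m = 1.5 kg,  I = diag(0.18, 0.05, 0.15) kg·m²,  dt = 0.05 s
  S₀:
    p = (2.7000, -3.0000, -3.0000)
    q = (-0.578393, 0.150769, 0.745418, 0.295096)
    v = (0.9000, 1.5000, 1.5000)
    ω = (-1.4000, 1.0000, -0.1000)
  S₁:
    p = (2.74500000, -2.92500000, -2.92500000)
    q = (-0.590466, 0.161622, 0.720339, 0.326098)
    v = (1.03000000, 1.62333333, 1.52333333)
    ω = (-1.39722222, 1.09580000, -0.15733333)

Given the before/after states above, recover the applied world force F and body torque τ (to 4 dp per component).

v₁ − v₀ = (0.13000000, 0.12333333, 0.02333333)
F = m·Δv/dt = (3.9000, 3.7000, 0.7000)
Δω = ω₁−ω₀ = (0.00277778, 0.09580000, -0.05733333)
ω₀×(Iω₀) = (-0.0100, 0.0042, 0.1820)
I·α + gyro = (0.0000, 0.1000, 0.0100)

F = (3.9000, 3.7000, 0.7000)
τ = (0.0000, 0.1000, 0.0100)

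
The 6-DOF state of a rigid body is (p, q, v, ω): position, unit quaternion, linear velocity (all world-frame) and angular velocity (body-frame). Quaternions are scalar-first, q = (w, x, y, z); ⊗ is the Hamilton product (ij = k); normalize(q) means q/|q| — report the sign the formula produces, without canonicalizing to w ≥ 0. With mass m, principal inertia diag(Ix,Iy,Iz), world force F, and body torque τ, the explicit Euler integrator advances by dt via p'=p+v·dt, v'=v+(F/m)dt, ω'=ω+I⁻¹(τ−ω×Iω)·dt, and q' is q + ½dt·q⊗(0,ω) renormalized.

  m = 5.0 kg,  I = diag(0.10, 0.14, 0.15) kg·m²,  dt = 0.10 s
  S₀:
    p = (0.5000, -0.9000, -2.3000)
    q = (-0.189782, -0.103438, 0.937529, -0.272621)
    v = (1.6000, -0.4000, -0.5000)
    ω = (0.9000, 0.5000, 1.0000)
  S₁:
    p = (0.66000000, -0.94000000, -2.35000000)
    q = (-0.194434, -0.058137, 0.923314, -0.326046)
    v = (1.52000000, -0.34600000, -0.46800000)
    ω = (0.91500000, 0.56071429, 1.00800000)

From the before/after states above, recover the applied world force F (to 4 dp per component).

v₁ − v₀ = (-0.08000000, 0.05400000, 0.03200000)
F = m·Δv/dt = (-4.0000, 2.7000, 1.6000)

F = (-4.0000, 2.7000, 1.6000)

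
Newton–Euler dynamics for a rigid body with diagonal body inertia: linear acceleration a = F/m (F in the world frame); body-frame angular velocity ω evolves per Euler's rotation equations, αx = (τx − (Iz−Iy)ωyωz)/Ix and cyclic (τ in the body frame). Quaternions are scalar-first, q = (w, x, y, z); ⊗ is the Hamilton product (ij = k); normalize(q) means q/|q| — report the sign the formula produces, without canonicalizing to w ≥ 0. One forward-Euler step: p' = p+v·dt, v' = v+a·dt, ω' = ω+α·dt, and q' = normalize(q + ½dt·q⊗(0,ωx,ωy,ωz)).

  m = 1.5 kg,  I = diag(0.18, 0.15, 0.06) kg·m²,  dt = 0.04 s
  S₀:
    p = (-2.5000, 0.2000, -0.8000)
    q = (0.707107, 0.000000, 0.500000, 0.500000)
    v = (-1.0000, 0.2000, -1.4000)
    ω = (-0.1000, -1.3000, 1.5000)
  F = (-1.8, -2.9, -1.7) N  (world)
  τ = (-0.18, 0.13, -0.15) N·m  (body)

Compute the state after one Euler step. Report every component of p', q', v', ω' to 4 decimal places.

precession coupling ω×(Iω) = (0.1755, -0.0180, -0.0039)
(τ − ω×Iω)/I = (-1.9750, 0.9867, -2.4350)
ω + α·dt = (-0.1790, -1.2605, 1.4026)
2q̇ = q⊗(0,ω) = (-0.1000000, 1.3292893, -0.9692391, 1.1106605)
q + ½dt·q⊗(0,ω), renormalized = (0.7046, 0.0266, 0.4802, 0.5218)
a = F/m = (-1.2000, -1.9333, -1.1333)
p' = p + v·dt = (-2.5400, 0.2080, -0.8560)
v' = v + a·dt = (-1.0480, 0.1227, -1.4453)

p' = (-2.5400, 0.2080, -0.8560)
q' = (0.7046, 0.0266, 0.4802, 0.5218)
v' = (-1.0480, 0.1227, -1.4453)
ω' = (-0.1790, -1.2605, 1.4026)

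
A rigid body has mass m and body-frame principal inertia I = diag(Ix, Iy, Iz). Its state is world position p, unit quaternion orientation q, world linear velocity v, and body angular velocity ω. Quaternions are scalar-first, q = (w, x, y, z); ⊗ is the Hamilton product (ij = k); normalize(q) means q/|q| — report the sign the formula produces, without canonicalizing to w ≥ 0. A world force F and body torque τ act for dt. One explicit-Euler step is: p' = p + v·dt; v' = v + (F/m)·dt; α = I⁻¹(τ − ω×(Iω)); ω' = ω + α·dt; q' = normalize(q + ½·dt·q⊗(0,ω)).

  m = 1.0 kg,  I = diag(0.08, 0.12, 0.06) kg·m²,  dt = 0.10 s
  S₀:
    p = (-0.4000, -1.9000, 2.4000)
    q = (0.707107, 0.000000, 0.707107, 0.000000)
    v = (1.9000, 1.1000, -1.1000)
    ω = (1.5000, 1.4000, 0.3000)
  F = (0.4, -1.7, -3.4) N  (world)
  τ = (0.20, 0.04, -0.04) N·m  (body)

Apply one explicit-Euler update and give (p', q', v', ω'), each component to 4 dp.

p' = (-0.2100, -1.7900, 2.2900)
q' = (0.6541, 0.0633, 0.7526, -0.0422)
v' = (1.9400, 0.9300, -1.4400)
ω' = (1.7815, 1.4258, 0.0933)

p + v·dt = (-0.2100, -1.7900, 2.2900)
new velocity v' = (1.9400, 0.9300, -1.4400)
precession coupling ω×(Iω) = (-0.0252, 0.0090, 0.0840)
α = I⁻¹(τ − ω×Iω) = (2.8150, 0.2583, -2.0667)
ω + α·dt = (1.7815, 1.4258, 0.0933)
2q̇ = q⊗(0,ω) = (-0.9899498, 1.2727926, 0.9899498, -0.8485284)
q + ½dt·q⊗(0,ω), renormalized = (0.6541, 0.0633, 0.7526, -0.0422)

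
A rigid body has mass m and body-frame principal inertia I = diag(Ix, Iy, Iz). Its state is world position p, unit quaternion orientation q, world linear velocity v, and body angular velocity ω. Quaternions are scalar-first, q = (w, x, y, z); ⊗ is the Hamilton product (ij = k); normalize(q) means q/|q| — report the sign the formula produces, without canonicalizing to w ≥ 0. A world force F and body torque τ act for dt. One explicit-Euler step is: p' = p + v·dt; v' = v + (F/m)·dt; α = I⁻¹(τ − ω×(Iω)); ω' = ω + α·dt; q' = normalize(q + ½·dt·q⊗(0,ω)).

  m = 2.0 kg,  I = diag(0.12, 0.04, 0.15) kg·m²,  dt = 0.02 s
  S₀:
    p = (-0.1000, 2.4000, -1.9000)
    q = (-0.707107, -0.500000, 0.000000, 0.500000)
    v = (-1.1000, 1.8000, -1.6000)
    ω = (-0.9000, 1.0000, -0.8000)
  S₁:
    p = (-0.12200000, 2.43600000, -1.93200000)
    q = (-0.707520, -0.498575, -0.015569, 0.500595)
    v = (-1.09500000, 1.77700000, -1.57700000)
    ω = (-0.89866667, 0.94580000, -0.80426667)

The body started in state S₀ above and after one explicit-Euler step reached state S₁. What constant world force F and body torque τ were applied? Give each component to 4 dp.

F = (0.5000, -2.3000, 2.3000)
τ = (-0.0800, -0.1300, 0.0400)

Δω = ω₁−ω₀ = (0.00133333, -0.05420000, -0.00426667)
I·α + gyro = (-0.0800, -0.1300, 0.0400)
Δv = v₁−v₀ = (0.00500000, -0.02300000, 0.02300000)
m·(v₁−v₀)/dt = (0.5000, -2.3000, 2.3000)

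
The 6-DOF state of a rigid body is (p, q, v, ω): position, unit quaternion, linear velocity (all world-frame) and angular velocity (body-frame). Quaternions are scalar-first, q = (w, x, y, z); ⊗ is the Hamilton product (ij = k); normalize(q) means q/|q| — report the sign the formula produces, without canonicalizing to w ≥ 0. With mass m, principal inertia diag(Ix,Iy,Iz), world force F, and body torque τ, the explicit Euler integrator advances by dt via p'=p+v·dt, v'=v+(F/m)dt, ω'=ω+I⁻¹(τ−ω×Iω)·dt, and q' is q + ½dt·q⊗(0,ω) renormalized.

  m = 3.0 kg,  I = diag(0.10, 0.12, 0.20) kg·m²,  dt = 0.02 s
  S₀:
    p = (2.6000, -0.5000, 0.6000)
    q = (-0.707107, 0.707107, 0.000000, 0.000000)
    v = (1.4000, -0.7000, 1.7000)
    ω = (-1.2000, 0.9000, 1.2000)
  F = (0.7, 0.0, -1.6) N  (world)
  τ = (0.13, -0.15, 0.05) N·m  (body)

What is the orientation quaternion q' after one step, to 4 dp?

2q̇ = q⊗(0,ω) = (0.8485284, 0.8485284, -1.4849247, -0.2121321)
q' = normalize(q + ½dt·q⊗(0,ω)) = (-0.6985, 0.7155, -0.0148, -0.0021)

q' = (-0.6985, 0.7155, -0.0148, -0.0021)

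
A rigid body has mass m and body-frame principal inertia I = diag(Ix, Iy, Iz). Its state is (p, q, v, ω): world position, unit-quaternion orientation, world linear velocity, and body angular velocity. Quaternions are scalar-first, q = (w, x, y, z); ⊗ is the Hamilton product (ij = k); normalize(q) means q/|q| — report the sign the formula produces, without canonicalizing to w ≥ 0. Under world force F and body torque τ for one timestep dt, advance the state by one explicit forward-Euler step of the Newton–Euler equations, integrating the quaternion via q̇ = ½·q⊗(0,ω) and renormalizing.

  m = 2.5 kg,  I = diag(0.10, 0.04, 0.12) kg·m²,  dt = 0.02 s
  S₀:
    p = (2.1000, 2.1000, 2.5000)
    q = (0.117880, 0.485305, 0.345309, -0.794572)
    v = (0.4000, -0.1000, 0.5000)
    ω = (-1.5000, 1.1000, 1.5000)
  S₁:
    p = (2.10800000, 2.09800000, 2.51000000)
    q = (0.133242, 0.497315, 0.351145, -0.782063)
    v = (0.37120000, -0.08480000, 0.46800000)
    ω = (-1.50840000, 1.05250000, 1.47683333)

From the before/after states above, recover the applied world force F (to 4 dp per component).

F = (-3.6000, 1.9000, -4.0000)

Δv = v₁−v₀ = (-0.02880000, 0.01520000, -0.03200000)
F = m·Δv/dt = (-3.6000, 1.9000, -4.0000)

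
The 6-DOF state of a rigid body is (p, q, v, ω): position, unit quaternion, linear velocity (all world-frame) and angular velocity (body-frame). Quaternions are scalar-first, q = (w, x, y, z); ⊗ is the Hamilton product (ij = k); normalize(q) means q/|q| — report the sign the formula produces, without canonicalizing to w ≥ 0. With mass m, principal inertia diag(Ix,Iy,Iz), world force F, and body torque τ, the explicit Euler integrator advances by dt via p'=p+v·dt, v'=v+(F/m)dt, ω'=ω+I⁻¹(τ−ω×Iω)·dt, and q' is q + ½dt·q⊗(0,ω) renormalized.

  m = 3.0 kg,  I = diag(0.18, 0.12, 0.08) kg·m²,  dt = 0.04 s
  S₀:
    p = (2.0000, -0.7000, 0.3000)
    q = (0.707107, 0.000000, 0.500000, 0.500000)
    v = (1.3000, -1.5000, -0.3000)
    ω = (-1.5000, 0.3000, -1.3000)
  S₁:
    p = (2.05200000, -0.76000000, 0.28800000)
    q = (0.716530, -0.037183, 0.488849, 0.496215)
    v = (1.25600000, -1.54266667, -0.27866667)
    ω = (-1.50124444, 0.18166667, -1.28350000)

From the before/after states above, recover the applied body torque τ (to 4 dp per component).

Δω = ω₁−ω₀ = (-0.00124444, -0.11833333, 0.01650000)
applied torque τ = (0.0100, -0.1600, 0.0600)

τ = (0.0100, -0.1600, 0.0600)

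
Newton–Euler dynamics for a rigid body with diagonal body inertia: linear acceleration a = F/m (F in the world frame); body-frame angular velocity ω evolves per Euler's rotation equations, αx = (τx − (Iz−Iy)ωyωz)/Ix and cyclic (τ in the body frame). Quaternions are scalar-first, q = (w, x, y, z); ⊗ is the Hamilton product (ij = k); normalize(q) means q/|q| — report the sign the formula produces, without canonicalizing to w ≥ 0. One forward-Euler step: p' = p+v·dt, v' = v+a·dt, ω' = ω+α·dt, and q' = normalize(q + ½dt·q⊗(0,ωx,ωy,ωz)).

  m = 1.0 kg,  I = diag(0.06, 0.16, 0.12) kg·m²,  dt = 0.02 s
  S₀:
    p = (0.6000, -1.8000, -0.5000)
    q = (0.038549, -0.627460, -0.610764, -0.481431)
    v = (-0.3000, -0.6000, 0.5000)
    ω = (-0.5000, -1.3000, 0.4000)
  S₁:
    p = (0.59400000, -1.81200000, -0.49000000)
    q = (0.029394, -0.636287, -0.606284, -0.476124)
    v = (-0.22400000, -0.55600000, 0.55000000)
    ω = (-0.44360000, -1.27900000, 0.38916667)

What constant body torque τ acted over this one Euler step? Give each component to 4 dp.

rate change Δω = (0.05640000, 0.02100000, -0.01083333)
applied torque τ = (0.1900, 0.1800, 0.0000)

τ = (0.1900, 0.1800, 0.0000)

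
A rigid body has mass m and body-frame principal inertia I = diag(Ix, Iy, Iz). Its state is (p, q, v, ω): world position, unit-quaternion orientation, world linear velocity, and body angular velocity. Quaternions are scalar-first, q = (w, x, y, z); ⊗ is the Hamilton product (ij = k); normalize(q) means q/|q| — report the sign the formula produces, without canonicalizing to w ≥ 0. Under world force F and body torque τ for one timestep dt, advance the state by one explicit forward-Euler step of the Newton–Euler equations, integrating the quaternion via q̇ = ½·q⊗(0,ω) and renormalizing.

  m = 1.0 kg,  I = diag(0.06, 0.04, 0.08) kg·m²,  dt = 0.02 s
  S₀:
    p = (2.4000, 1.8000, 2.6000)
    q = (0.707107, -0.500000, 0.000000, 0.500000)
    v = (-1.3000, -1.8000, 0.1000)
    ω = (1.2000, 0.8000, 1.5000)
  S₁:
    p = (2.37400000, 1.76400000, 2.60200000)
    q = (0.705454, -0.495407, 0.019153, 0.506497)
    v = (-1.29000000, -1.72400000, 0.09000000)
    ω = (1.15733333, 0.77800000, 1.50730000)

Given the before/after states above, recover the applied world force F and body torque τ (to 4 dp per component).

Δω = ω₁−ω₀ = (-0.04266667, -0.02200000, 0.00730000)
I·α + gyro = (-0.0800, -0.0800, 0.0100)
velocity change Δv = (0.01000000, 0.07600000, -0.01000000)
F = m·Δv/dt = (0.5000, 3.8000, -0.5000)

F = (0.5000, 3.8000, -0.5000)
τ = (-0.0800, -0.0800, 0.0100)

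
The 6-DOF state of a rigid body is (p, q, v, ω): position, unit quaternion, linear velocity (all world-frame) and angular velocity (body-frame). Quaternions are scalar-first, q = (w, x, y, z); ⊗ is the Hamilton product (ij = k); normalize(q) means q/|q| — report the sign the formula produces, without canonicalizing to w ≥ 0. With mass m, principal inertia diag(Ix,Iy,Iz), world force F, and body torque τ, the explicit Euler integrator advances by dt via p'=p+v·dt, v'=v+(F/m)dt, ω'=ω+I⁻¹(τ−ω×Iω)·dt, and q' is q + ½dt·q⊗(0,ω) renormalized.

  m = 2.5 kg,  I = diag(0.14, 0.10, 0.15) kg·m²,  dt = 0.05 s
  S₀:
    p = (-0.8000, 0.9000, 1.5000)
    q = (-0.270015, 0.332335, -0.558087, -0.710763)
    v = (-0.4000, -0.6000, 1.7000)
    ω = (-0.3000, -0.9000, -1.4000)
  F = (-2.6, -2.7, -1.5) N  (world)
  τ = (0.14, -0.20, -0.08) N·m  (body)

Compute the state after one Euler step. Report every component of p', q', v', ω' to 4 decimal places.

p' = (-0.8200, 0.8700, 1.5850)
q' = (-0.3047, 0.3376, -0.5346, -0.7123)
v' = (-0.4520, -0.6540, 1.6700)
ω' = (-0.2725, -0.9979, -1.4231)

gyro term ω×Iω = (0.0630, -0.0042, -0.0108)
angular accel α = (0.5500, -1.9580, -0.4613)
ω + α·dt = (-0.2725, -0.9979, -1.4231)
2q̇ = q⊗(0,ω) = (-1.3976460, 0.2226396, 0.9215114, -0.0885066)
q' = normalize(q + ½dt·q⊗(0,ω)) = (-0.3047, 0.3376, -0.5346, -0.7123)
new position p' = (-0.8200, 0.8700, 1.5850)
new velocity v' = (-0.4520, -0.6540, 1.6700)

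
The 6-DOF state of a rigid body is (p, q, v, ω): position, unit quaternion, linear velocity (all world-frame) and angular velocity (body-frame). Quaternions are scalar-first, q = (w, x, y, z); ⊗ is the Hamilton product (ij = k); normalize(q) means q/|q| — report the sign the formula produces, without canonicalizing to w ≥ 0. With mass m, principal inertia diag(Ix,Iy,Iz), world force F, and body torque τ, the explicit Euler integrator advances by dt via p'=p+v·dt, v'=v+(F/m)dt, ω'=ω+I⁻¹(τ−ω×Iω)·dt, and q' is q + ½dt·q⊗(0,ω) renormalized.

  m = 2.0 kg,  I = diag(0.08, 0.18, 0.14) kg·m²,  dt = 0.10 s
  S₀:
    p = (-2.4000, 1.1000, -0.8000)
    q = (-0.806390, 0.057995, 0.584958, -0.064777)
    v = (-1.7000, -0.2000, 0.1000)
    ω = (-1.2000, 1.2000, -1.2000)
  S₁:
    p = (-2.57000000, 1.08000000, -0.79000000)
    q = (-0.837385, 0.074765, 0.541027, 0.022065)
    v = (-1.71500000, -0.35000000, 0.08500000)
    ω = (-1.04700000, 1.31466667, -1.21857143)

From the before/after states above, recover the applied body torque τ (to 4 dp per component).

τ = (0.1800, 0.1200, -0.1700)

rate change Δω = (0.15300000, 0.11466667, -0.01857143)
gyro term ω₀×Iω₀ = (0.0576, -0.0864, -0.1440)
applied torque τ = (0.1800, 0.1200, -0.1700)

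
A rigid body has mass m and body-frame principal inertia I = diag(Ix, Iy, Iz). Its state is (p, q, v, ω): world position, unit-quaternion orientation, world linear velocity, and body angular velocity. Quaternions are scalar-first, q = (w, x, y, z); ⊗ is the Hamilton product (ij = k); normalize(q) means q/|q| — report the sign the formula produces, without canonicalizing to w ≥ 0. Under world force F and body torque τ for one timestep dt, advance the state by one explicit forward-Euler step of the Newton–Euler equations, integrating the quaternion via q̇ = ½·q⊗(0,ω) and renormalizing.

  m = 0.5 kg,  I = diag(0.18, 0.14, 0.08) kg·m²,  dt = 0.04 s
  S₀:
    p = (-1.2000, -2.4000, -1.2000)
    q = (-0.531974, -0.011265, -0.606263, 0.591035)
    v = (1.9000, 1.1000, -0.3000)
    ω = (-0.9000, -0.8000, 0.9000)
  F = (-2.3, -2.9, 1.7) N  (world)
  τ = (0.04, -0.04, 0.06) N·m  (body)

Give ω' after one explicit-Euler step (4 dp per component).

ω×(Iω) gyroscopic = (0.0432, -0.0810, -0.0288)
(τ − ω×Iω)/I = (-0.0178, 0.2929, 1.1100)
new body rate ω' = (-0.9007, -0.7883, 0.9444)

ω' = (-0.9007, -0.7883, 0.9444)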